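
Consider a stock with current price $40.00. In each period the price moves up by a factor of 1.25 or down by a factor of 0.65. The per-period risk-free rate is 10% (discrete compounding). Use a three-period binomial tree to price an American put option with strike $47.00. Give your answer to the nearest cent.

Risk-neutral probability p = (1 + 0.1 − 0.65)/(1.25 − 0.65) = 0.4500/0.6000 = 0.7500
Terminal stock prices: S_uuu = 78.12, S_uud = 40.62, S_udd = 21.13, S_ddd = 10.98
Terminal payoffs (K − S): max(-31.12, 0) = 0, max(6.375, 0) = 6.375, max(25.87, 0) = 25.87, max(36.02, 0) = 36.02
Node uu (S = 62.5): continuation = 1/1.1·[0.7500·0.0000 + 0.2500·6.3750] = 1.4489; exercise value = 0.0000 ≤ continuation, so V_uu = 1.4489
Node ud (S = 32.5): continuation = 1/1.1·[0.7500·6.3750 + 0.2500·25.8750] = 10.2273; exercise value = 14.5000 > continuation, so V_ud = 14.5000 (exercise)
Node dd (S = 16.9): continuation = 1/1.1·[0.7500·25.8750 + 0.2500·36.0150] = 25.8273; exercise value = 30.1000 > continuation, so V_dd = 30.1000 (exercise)
Node u (S = 50): continuation = 1/1.1·[0.7500·1.4489 + 0.2500·14.5000] = 4.2833; exercise value = 0.0000 ≤ continuation, so V_u = 4.2833
Node d (S = 26): continuation = 1/1.1·[0.7500·14.5000 + 0.2500·30.1000] = 16.7273; exercise value = 21.0000 > continuation, so V_d = 21.0000 (exercise)
Node 0 (S = 40): continuation = 1/1.1·[0.7500·4.2833 + 0.2500·21.0000] = 7.6932; exercise value = 7.0000 ≤ continuation, so V_0 = 7.6932

$7.69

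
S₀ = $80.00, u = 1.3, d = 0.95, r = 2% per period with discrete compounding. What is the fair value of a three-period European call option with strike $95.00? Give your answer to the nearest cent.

$3.63

Risk-neutral probability p = (1 + 0.02 − 0.95)/(1.3 − 0.95) = 0.0700/0.3500 = 0.2000
Terminal stock prices: S_uuu = 175.8, S_uud = 128.4, S_udd = 93.86, S_ddd = 68.59
Terminal payoffs (S − K): max(80.76, 0) = 80.76, max(33.44, 0) = 33.44, max(-1.14, 0) = 0, max(-26.41, 0) = 0
Node uu (S = 135.2): V_uu = 1/1.02·[0.2000·80.7600 + 0.8000·33.4400] = 42.0627
Node ud (S = 98.8): V_ud = 1/1.02·[0.2000·33.4400 + 0.8000·0.0000] = 6.5569
Node dd (S = 72.2): V_dd = 1/1.02·[0.2000·0.0000 + 0.8000·0.0000] = 0.0000
Node u (S = 104): V_u = 1/1.02·[0.2000·42.0627 + 0.8000·6.5569] = 13.3902
Node d (S = 76): V_d = 1/1.02·[0.2000·6.5569 + 0.8000·0.0000] = 1.2857
Node 0 (S = 80): V_0 = 1/1.02·[0.2000·13.3902 + 0.8000·1.2857] = 3.6339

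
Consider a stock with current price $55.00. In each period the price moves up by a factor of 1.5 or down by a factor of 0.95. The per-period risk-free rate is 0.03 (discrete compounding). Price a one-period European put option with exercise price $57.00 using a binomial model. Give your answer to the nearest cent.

$3.94

Risk-neutral probability p = (1 + 0.03 − 0.95)/(1.5 − 0.95) = 0.0800/0.5500 = 0.1455
Terminal stock prices: S_u = 82.5, S_d = 52.25
Terminal payoffs (K − S): max(-25.5, 0) = 0, max(4.75, 0) = 4.75
Node 0 (S = 55): V_0 = 1/1.03·[0.1455·0.0000 + 0.8545·4.7500] = 3.9409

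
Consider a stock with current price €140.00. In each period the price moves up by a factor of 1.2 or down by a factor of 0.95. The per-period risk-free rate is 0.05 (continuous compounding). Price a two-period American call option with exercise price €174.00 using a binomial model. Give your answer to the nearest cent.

Risk-neutral probability p = (e^0.05 − 0.95)/(1.2 − 0.95) = 0.1013/0.2500 = 0.4051
Terminal stock prices: S_uu = 201.6, S_ud = 159.6, S_dd = 126.3
Terminal payoffs (S − K): max(27.6, 0) = 27.6, max(-14.4, 0) = 0, max(-47.65, 0) = 0
Node u (S = 168): continuation = e^(−0.05)·[0.4051·27.6000 + 0.5949·0.0000] = 10.6351; exercise value = 0.0000 ≤ continuation, so V_u = 10.6351
Node d (S = 133): continuation = e^(−0.05)·[0.4051·0.0000 + 0.5949·0.0000] = 0.0000; exercise value = 0.0000 ≤ continuation, so V_d = 0.0000
Node 0 (S = 140): continuation = e^(−0.05)·[0.4051·10.6351 + 0.5949·0.0000] = 4.0980; exercise value = 0.0000 ≤ continuation, so V_0 = 4.0980

€4.10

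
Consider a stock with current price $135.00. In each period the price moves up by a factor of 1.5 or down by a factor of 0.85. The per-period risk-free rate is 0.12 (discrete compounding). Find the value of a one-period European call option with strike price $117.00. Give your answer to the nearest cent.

$31.71

Risk-neutral probability p = (1 + 0.12 − 0.85)/(1.5 − 0.85) = 0.2700/0.6500 = 0.4154
Terminal stock prices: S_u = 202.5, S_d = 114.8
Terminal payoffs (S − K): max(85.5, 0) = 85.5, max(-2.25, 0) = 0
Node 0 (S = 135): V_0 = 1/1.12·[0.4154·85.5000 + 0.5846·0.0000] = 31.7102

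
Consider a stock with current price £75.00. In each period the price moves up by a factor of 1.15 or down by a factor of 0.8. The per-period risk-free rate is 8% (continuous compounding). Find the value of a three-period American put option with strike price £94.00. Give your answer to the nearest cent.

£19.00

Risk-neutral probability p = (e^0.08 − 0.8)/(1.15 − 0.8) = 0.2833/0.3500 = 0.8094
Terminal stock prices: S_uuu = 114.1, S_uud = 79.35, S_udd = 55.2, S_ddd = 38.4
Terminal payoffs (K − S): max(-20.07, 0) = 0, max(14.65, 0) = 14.65, max(38.8, 0) = 38.8, max(55.6, 0) = 55.6
Node uu (S = 99.19): continuation = e^(−0.08)·[0.8094·0.0000 + 0.1906·14.6500] = 2.5777; exercise value = 0.0000 ≤ continuation, so V_uu = 2.5777
Node ud (S = 69): continuation = e^(−0.08)·[0.8094·14.6500 + 0.1906·38.8000] = 17.7729; exercise value = 25.0000 > continuation, so V_ud = 25.0000 (exercise)
Node dd (S = 48): continuation = e^(−0.08)·[0.8094·38.8000 + 0.1906·55.6000] = 38.7729; exercise value = 46.0000 > continuation, so V_dd = 46.0000 (exercise)
Node u (S = 86.25): continuation = e^(−0.08)·[0.8094·2.5777 + 0.1906·25.0000] = 6.3248; exercise value = 7.7500 > continuation, so V_u = 7.7500 (exercise)
Node d (S = 60): continuation = e^(−0.08)·[0.8094·25.0000 + 0.1906·46.0000] = 26.7729; exercise value = 34.0000 > continuation, so V_d = 34.0000 (exercise)
Node 0 (S = 75): continuation = e^(−0.08)·[0.8094·7.7500 + 0.1906·34.0000] = 11.7729; exercise value = 19.0000 > continuation, so V_0 = 19.0000 (exercise)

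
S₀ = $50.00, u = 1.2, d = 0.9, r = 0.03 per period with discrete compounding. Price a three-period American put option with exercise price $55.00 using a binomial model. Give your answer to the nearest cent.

Risk-neutral probability p = (1 + 0.03 − 0.9)/(1.2 − 0.9) = 0.1300/0.3000 = 0.4333
Terminal stock prices: S_uuu = 86.4, S_uud = 64.8, S_udd = 48.6, S_ddd = 36.45
Terminal payoffs (K − S): max(-31.4, 0) = 0, max(-9.8, 0) = 0, max(6.4, 0) = 6.4, max(18.55, 0) = 18.55
Node uu (S = 72): continuation = 1/1.03·[0.4333·0.0000 + 0.5667·0.0000] = 0.0000; exercise value = 0.0000 ≤ continuation, so V_uu = 0.0000
Node ud (S = 54): continuation = 1/1.03·[0.4333·0.0000 + 0.5667·6.4000] = 3.5210; exercise value = 1.0000 ≤ continuation, so V_ud = 3.5210
Node dd (S = 40.5): continuation = 1/1.03·[0.4333·6.4000 + 0.5667·18.5500] = 12.8981; exercise value = 14.5000 > continuation, so V_dd = 14.5000 (exercise)
Node u (S = 60): continuation = 1/1.03·[0.4333·0.0000 + 0.5667·3.5210] = 1.9371; exercise value = 0.0000 ≤ continuation, so V_u = 1.9371
Node d (S = 45): continuation = 1/1.03·[0.4333·3.5210 + 0.5667·14.5000] = 9.4587; exercise value = 10.0000 > continuation, so V_d = 10.0000 (exercise)
Node 0 (S = 50): continuation = 1/1.03·[0.4333·1.9371 + 0.5667·10.0000] = 6.3166; exercise value = 5.0000 ≤ continuation, so V_0 = 6.3166

$6.32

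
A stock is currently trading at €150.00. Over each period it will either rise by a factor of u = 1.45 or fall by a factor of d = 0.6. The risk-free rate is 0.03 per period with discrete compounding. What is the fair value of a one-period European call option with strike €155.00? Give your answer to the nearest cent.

Risk-neutral probability p = (1 + 0.03 − 0.6)/(1.45 − 0.6) = 0.4300/0.8500 = 0.5059
Terminal stock prices: S_u = 217.5, S_d = 90
Terminal payoffs (S − K): max(62.5, 0) = 62.5, max(-65, 0) = 0
Node 0 (S = 150): V_0 = 1/1.03·[0.5059·62.5000 + 0.4941·0.0000] = 30.6967

€30.70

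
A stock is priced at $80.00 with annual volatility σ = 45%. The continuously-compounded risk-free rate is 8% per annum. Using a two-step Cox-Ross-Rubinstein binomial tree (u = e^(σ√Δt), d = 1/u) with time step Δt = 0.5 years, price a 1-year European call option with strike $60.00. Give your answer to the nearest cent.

CRR parameters: u = e^(σ√Δt) = e^(0.45·√0.5) = 1.3746, d = 1/u = 0.7275
Per-period rate: rΔt = 0.08·0.5 = 0.04, so R = e^0.04 = 1.0408
Risk-neutral probability p = (e^0.04 − 0.7275)/(1.3746 − 0.7275) = 0.3134/0.6472 = 0.4842
Terminal stock prices: S_uu = 151.2, S_ud = 80, S_dd = 42.34
Terminal payoffs (S − K): max(91.17, 0) = 91.17, max(20, 0) = 20, max(-17.66, 0) = 0
Node u (S = 110): V_u = e^(−0.04)·[0.4842·91.1727 + 0.5158·20.0000] = 52.3245
Node d (S = 58.2): V_d = e^(−0.04)·[0.4842·20.0000 + 0.5158·0.0000] = 9.3038
Node 0 (S = 80): V_0 = e^(−0.04)·[0.4842·52.3245 + 0.5158·9.3038] = 28.9517

$28.95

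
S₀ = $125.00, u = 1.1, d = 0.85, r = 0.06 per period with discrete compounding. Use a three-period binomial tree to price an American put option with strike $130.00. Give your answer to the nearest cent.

Risk-neutral probability p = (1 + 0.06 − 0.85)/(1.1 − 0.85) = 0.2100/0.2500 = 0.8400
Terminal stock prices: S_uuu = 166.4, S_uud = 128.6, S_udd = 99.34, S_ddd = 76.77
Terminal payoffs (K − S): max(-36.38, 0) = 0, max(1.437, 0) = 1.437, max(30.66, 0) = 30.66, max(53.23, 0) = 53.23
Node uu (S = 151.3): continuation = 1/1.06·[0.8400·0.0000 + 0.1600·1.4375] = 0.2170; exercise value = 0.0000 ≤ continuation, so V_uu = 0.2170
Node ud (S = 116.9): continuation = 1/1.06·[0.8400·1.4375 + 0.1600·30.6563] = 5.7665; exercise value = 13.1250 > continuation, so V_ud = 13.1250 (exercise)
Node dd (S = 90.31): continuation = 1/1.06·[0.8400·30.6563 + 0.1600·53.2344] = 32.3290; exercise value = 39.6875 > continuation, so V_dd = 39.6875 (exercise)
Node u (S = 137.5): continuation = 1/1.06·[0.8400·0.2170 + 0.1600·13.1250] = 2.1531; exercise value = 0.0000 ≤ continuation, so V_u = 2.1531
Node d (S = 106.2): continuation = 1/1.06·[0.8400·13.1250 + 0.1600·39.6875] = 16.3915; exercise value = 23.7500 > continuation, so V_d = 23.7500 (exercise)
Node 0 (S = 125): continuation = 1/1.06·[0.8400·2.1531 + 0.1600·23.7500] = 5.2911; exercise value = 5.0000 ≤ continuation, so V_0 = 5.2911

$5.29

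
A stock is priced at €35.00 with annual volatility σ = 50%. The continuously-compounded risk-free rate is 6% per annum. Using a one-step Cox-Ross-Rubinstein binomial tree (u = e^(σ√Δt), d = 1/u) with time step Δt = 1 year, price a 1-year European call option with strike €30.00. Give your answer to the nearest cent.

€11.40

CRR parameters: u = e^(σ√Δt) = e^(0.5·√1) = 1.6487, d = 1/u = 0.6065
Per-period rate: rΔt = 0.06·1 = 0.06, so R = e^0.06 = 1.0618
Risk-neutral probability p = (e^0.06 − 0.6065)/(1.6487 − 0.6065) = 0.4553/1.0422 = 0.4369
Terminal stock prices: S_u = 57.71, S_d = 21.23
Terminal payoffs (S − K): max(27.71, 0) = 27.71, max(-8.771, 0) = 0
Node 0 (S = 35): V_0 = e^(−0.06)·[0.4369·27.7052 + 0.5631·0.0000] = 11.3988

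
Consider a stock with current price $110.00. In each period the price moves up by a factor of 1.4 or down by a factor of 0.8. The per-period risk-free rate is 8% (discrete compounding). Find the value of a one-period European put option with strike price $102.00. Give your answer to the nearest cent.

Risk-neutral probability p = (1 + 0.08 − 0.8)/(1.4 − 0.8) = 0.2800/0.6000 = 0.4667
Terminal stock prices: S_u = 154, S_d = 88
Terminal payoffs (K − S): max(-52, 0) = 0, max(14, 0) = 14
Node 0 (S = 110): V_0 = 1/1.08·[0.4667·0.0000 + 0.5333·14.0000] = 6.9136

$6.91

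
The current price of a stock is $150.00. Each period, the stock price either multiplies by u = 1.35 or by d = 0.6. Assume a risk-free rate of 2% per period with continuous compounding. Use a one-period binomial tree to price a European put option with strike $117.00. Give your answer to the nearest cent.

Risk-neutral probability p = (e^0.02 − 0.6)/(1.35 − 0.6) = 0.4202/0.7500 = 0.5603
Terminal stock prices: S_u = 202.5, S_d = 90
Terminal payoffs (K − S): max(-85.5, 0) = 0, max(27, 0) = 27
Node 0 (S = 150): V_0 = e^(−0.02)·[0.5603·0.0000 + 0.4397·27.0000] = 11.6377

$11.64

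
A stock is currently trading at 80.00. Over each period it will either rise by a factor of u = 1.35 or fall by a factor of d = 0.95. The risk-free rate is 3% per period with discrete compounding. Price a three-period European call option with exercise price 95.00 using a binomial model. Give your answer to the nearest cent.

5.44

Risk-neutral probability p = (1 + 0.03 − 0.95)/(1.35 − 0.95) = 0.0800/0.4000 = 0.2000
Terminal stock prices: S_uuu = 196.8, S_uud = 138.5, S_udd = 97.47, S_ddd = 68.59
Terminal payoffs (S − K): max(101.8, 0) = 101.8, max(43.51, 0) = 43.51, max(2.47, 0) = 2.47, max(-26.41, 0) = 0
Node uu (S = 145.8): V_uu = 1/1.03·[0.2000·101.8300 + 0.8000·43.5100] = 53.5670
Node ud (S = 102.6): V_ud = 1/1.03·[0.2000·43.5100 + 0.8000·2.4700] = 10.3670
Node dd (S = 72.2): V_dd = 1/1.03·[0.2000·2.4700 + 0.8000·0.0000] = 0.4796
Node u (S = 108): V_u = 1/1.03·[0.2000·53.5670 + 0.8000·10.3670] = 18.4534
Node d (S = 76): V_d = 1/1.03·[0.2000·10.3670 + 0.8000·0.4796] = 2.3855
Node 0 (S = 80): V_0 = 1/1.03·[0.2000·18.4534 + 0.8000·2.3855] = 5.4360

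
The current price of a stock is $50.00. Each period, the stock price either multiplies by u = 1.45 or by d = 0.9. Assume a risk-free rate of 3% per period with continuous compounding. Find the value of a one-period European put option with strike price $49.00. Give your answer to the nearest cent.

Risk-neutral probability p = (e^0.03 − 0.9)/(1.45 − 0.9) = 0.1305/0.5500 = 0.2372
Terminal stock prices: S_u = 72.5, S_d = 45
Terminal payoffs (K − S): max(-23.5, 0) = 0, max(4, 0) = 4
Node 0 (S = 50): V_0 = e^(−0.03)·[0.2372·0.0000 + 0.7628·4.0000] = 2.9611

$2.96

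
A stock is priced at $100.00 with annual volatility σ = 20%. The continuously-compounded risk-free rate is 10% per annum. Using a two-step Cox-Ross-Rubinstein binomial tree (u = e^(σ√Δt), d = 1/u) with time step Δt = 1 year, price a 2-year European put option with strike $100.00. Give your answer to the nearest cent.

$2.25

CRR parameters: u = e^(σ√Δt) = e^(0.2·√1) = 1.2214, d = 1/u = 0.8187
Per-period rate: rΔt = 0.1·1 = 0.1, so R = e^0.1 = 1.1052
Risk-neutral probability p = (e^0.1 − 0.8187)/(1.2214 − 0.8187) = 0.2864/0.4027 = 0.7113
Terminal stock prices: S_uu = 149.2, S_ud = 100, S_dd = 67.03
Terminal payoffs (K − S): max(-49.18, 0) = 0, max(0, 0) = 0, max(32.97, 0) = 32.97
Node u (S = 122.1): V_u = e^(−0.1)·[0.7113·0.0000 + 0.2887·0.0000] = 0.0000
Node d (S = 81.87): V_d = e^(−0.1)·[0.7113·0.0000 + 0.2887·32.9680] = 8.6107
Node 0 (S = 100): V_0 = e^(−0.1)·[0.7113·0.0000 + 0.2887·8.6107] = 2.2490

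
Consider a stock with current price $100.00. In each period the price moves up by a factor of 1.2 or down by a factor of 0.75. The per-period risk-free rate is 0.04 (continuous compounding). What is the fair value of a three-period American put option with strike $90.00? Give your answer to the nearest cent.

Risk-neutral probability p = (e^0.04 − 0.75)/(1.2 − 0.75) = 0.2908/0.4500 = 0.6462
Terminal stock prices: S_uuu = 172.8, S_uud = 108, S_udd = 67.5, S_ddd = 42.19
Terminal payoffs (K − S): max(-82.8, 0) = 0, max(-18, 0) = 0, max(22.5, 0) = 22.5, max(47.81, 0) = 47.81
Node uu (S = 144): continuation = e^(−0.04)·[0.6462·0.0000 + 0.3538·0.0000] = 0.0000; exercise value = 0.0000 ≤ continuation, so V_uu = 0.0000
Node ud (S = 90): continuation = e^(−0.04)·[0.6462·0.0000 + 0.3538·22.5000] = 7.6474; exercise value = 0.0000 ≤ continuation, so V_ud = 7.6474
Node dd (S = 56.25): continuation = e^(−0.04)·[0.6462·22.5000 + 0.3538·47.8125] = 30.2210; exercise value = 33.7500 > continuation, so V_dd = 33.7500 (exercise)
Node u (S = 120): continuation = e^(−0.04)·[0.6462·0.0000 + 0.3538·7.6474] = 2.5992; exercise value = 0.0000 ≤ continuation, so V_u = 2.5992
Node d (S = 75): continuation = e^(−0.04)·[0.6462·7.6474 + 0.3538·33.7500] = 16.2193; exercise value = 15.0000 ≤ continuation, so V_d = 16.2193
Node 0 (S = 100): continuation = e^(−0.04)·[0.6462·2.5992 + 0.3538·16.2193] = 7.1265; exercise value = 0.0000 ≤ continuation, so V_0 = 7.1265

$7.13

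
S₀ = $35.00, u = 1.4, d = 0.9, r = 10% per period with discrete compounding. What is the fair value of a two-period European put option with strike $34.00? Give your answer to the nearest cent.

Risk-neutral probability p = (1 + 0.1 − 0.9)/(1.4 − 0.9) = 0.2000/0.5000 = 0.4000
Terminal stock prices: S_uu = 68.6, S_ud = 44.1, S_dd = 28.35
Terminal payoffs (K − S): max(-34.6, 0) = 0, max(-10.1, 0) = 0, max(5.65, 0) = 5.65
Node u (S = 49): V_u = 1/1.1·[0.4000·0.0000 + 0.6000·0.0000] = 0.0000
Node d (S = 31.5): V_d = 1/1.1·[0.4000·0.0000 + 0.6000·5.6500] = 3.0818
Node 0 (S = 35): V_0 = 1/1.1·[0.4000·0.0000 + 0.6000·3.0818] = 1.6810

$1.68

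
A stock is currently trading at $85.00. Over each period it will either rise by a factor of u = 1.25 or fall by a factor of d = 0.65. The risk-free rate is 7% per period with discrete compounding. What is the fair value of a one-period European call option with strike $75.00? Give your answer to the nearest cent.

$20.44

Risk-neutral probability p = (1 + 0.07 − 0.65)/(1.25 − 0.65) = 0.4200/0.6000 = 0.7000
Terminal stock prices: S_u = 106.2, S_d = 55.25
Terminal payoffs (S − K): max(31.25, 0) = 31.25, max(-19.75, 0) = 0
Node 0 (S = 85): V_0 = 1/1.07·[0.7000·31.2500 + 0.3000·0.0000] = 20.4439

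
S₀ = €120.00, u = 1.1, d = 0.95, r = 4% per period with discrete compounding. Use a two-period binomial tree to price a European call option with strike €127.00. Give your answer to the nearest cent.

Risk-neutral probability p = (1 + 0.04 − 0.95)/(1.1 − 0.95) = 0.0900/0.1500 = 0.6000
Terminal stock prices: S_uu = 145.2, S_ud = 125.4, S_dd = 108.3
Terminal payoffs (S − K): max(18.2, 0) = 18.2, max(-1.6, 0) = 0, max(-18.7, 0) = 0
Node u (S = 132): V_u = 1/1.04·[0.6000·18.2000 + 0.4000·0.0000] = 10.5000
Node d (S = 114): V_d = 1/1.04·[0.6000·0.0000 + 0.4000·0.0000] = 0.0000
Node 0 (S = 120): V_0 = 1/1.04·[0.6000·10.5000 + 0.4000·0.0000] = 6.0577

€6.06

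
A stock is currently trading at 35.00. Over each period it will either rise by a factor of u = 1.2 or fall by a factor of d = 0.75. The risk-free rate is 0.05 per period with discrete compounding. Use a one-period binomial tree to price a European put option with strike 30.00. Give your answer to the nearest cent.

1.19

Risk-neutral probability p = (1 + 0.05 − 0.75)/(1.2 − 0.75) = 0.3000/0.4500 = 0.6667
Terminal stock prices: S_u = 42, S_d = 26.25
Terminal payoffs (K − S): max(-12, 0) = 0, max(3.75, 0) = 3.75
Node 0 (S = 35): V_0 = 1/1.05·[0.6667·0.0000 + 0.3333·3.7500] = 1.1905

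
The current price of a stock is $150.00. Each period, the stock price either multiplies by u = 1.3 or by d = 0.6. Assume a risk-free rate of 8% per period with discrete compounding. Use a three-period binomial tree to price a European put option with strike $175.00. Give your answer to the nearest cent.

Risk-neutral probability p = (1 + 0.08 − 0.6)/(1.3 − 0.6) = 0.4800/0.7000 = 0.6857
Terminal stock prices: S_uuu = 329.6, S_uud = 152.1, S_udd = 70.2, S_ddd = 32.4
Terminal payoffs (K − S): max(-154.6, 0) = 0, max(22.9, 0) = 22.9, max(104.8, 0) = 104.8, max(142.6, 0) = 142.6
Node uu (S = 253.5): V_uu = 1/1.08·[0.6857·0.0000 + 0.3143·22.9000] = 6.6640
Node ud (S = 117): V_ud = 1/1.08·[0.6857·22.9000 + 0.3143·104.8000] = 45.0370
Node dd (S = 54): V_dd = 1/1.08·[0.6857·104.8000 + 0.3143·142.6000] = 108.0370
Node u (S = 195): V_u = 1/1.08·[0.6857·6.6640 + 0.3143·45.0370] = 17.3371
Node d (S = 90): V_d = 1/1.08·[0.6857·45.0370 + 0.3143·108.0370] = 60.0343
Node 0 (S = 150): V_0 = 1/1.08·[0.6857·17.3371 + 0.3143·60.0343] = 28.4780

$28.48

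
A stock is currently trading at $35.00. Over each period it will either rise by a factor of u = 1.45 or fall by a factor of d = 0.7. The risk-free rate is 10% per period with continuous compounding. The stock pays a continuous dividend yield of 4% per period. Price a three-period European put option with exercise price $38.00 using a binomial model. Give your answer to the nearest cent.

Per-period risk-free factor R = e^0.1 = 1.1052; dividend-adjusted growth = e^(0.1−0.04) = 1.0618.
Risk-neutral probability p = (1.0618 − 0.7)/(1.45 − 0.7) = 0.3618/0.7500 = 0.4824
Terminal stock prices: S_uuu = 106.7, S_uud = 51.51, S_udd = 24.87, S_ddd = 12
Terminal payoffs (K − S): max(-68.7, 0) = 0, max(-13.51, 0) = 0, max(13.13, 0) = 13.13, max(26, 0) = 26
Node uu (S = 73.59): V_uu = e^(−0.1)·[0.4824·0.0000 + 0.5176·0.0000] = 0.0000
Node ud (S = 35.52): V_ud = e^(−0.1)·[0.4824·0.0000 + 0.5176·13.1325] = 6.1499
Node dd (S = 17.15): V_dd = e^(−0.1)·[0.4824·13.1325 + 0.5176·25.9950] = 17.9063
Node u (S = 50.75): V_u = e^(−0.1)·[0.4824·0.0000 + 0.5176·6.1499] = 2.8800
Node d (S = 24.5): V_d = e^(−0.1)·[0.4824·6.1499 + 0.5176·17.9063] = 11.0702
Node 0 (S = 35): V_0 = e^(−0.1)·[0.4824·2.8800 + 0.5176·11.0702] = 6.4414

$6.44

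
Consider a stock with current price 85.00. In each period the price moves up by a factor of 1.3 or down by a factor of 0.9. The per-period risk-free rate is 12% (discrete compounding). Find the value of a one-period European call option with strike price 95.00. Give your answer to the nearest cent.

7.61

Risk-neutral probability p = (1 + 0.12 − 0.9)/(1.3 − 0.9) = 0.2200/0.4000 = 0.5500
Terminal stock prices: S_u = 110.5, S_d = 76.5
Terminal payoffs (S − K): max(15.5, 0) = 15.5, max(-18.5, 0) = 0
Node 0 (S = 85): V_0 = 1/1.12·[0.5500·15.5000 + 0.4500·0.0000] = 7.6116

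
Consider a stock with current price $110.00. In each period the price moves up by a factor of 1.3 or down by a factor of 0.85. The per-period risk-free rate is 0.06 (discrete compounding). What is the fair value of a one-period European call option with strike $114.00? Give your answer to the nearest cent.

$12.77

Risk-neutral probability p = (1 + 0.06 − 0.85)/(1.3 − 0.85) = 0.2100/0.4500 = 0.4667
Terminal stock prices: S_u = 143, S_d = 93.5
Terminal payoffs (S − K): max(29, 0) = 29, max(-20.5, 0) = 0
Node 0 (S = 110): V_0 = 1/1.06·[0.4667·29.0000 + 0.5333·0.0000] = 12.7673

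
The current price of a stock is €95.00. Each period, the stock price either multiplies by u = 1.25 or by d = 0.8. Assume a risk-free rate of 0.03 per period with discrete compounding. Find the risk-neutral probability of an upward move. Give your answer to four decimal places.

p = 0.5111

Risk-neutral probability p = (1 + 0.03 − 0.8)/(1.25 − 0.8) = 0.2300/0.4500 = 0.5111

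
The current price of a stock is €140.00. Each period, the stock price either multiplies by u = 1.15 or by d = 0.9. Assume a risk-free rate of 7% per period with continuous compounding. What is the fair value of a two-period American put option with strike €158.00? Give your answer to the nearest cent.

Risk-neutral probability p = (e^0.07 − 0.9)/(1.15 − 0.9) = 0.1725/0.2500 = 0.6900
Terminal stock prices: S_uu = 185.1, S_ud = 144.9, S_dd = 113.4
Terminal payoffs (K − S): max(-27.15, 0) = 0, max(13.1, 0) = 13.1, max(44.6, 0) = 44.6
Node u (S = 161): continuation = e^(−0.07)·[0.6900·0.0000 + 0.3100·13.1000] = 3.7861; exercise value = 0.0000 ≤ continuation, so V_u = 3.7861
Node d (S = 126): continuation = e^(−0.07)·[0.6900·13.1000 + 0.3100·44.6000] = 21.3182; exercise value = 32.0000 > continuation, so V_d = 32.0000 (exercise)
Node 0 (S = 140): continuation = e^(−0.07)·[0.6900·3.7861 + 0.3100·32.0000] = 11.6842; exercise value = 18.0000 > continuation, so V_0 = 18.0000 (exercise)

€18.00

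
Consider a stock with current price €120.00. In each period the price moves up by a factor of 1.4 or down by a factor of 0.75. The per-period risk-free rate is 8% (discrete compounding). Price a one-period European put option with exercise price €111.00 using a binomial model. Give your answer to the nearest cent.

Risk-neutral probability p = (1 + 0.08 − 0.75)/(1.4 − 0.75) = 0.3300/0.6500 = 0.5077
Terminal stock prices: S_u = 168, S_d = 90
Terminal payoffs (K − S): max(-57, 0) = 0, max(21, 0) = 21
Node 0 (S = 120): V_0 = 1/1.08·[0.5077·0.0000 + 0.4923·21.0000] = 9.5726

€9.57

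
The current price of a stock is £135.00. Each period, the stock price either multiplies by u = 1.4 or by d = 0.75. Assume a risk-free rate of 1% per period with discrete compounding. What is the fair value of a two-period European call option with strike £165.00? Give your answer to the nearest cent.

£15.62

Risk-neutral probability p = (1 + 0.01 − 0.75)/(1.4 − 0.75) = 0.2600/0.6500 = 0.4000
Terminal stock prices: S_uu = 264.6, S_ud = 141.8, S_dd = 75.94
Terminal payoffs (S − K): max(99.6, 0) = 99.6, max(-23.25, 0) = 0, max(-89.06, 0) = 0
Node u (S = 189): V_u = 1/1.01·[0.4000·99.6000 + 0.6000·0.0000] = 39.4455
Node d (S = 101.2): V_d = 1/1.01·[0.4000·0.0000 + 0.6000·0.0000] = 0.0000
Node 0 (S = 135): V_0 = 1/1.01·[0.4000·39.4455 + 0.6000·0.0000] = 15.6220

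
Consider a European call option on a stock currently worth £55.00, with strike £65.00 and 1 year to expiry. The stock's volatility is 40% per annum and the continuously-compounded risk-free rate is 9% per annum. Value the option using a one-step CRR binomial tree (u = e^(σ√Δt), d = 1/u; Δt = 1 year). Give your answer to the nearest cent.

£8.04

CRR parameters: u = e^(σ√Δt) = e^(0.4·√1) = 1.4918, d = 1/u = 0.6703
Per-period rate: rΔt = 0.09·1 = 0.09, so R = e^0.09 = 1.0942
Risk-neutral probability p = (e^0.09 − 0.6703)/(1.4918 − 0.6703) = 0.4239/0.8215 = 0.5159
Terminal stock prices: S_u = 82.05, S_d = 36.87
Terminal payoffs (S − K): max(17.05, 0) = 17.05, max(-28.13, 0) = 0
Node 0 (S = 55): V_0 = e^(−0.09)·[0.5159·17.0504 + 0.4841·0.0000] = 8.0400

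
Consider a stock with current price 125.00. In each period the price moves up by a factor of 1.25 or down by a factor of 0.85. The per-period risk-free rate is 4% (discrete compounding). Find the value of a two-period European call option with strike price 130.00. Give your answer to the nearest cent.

Risk-neutral probability p = (1 + 0.04 − 0.85)/(1.25 − 0.85) = 0.1900/0.4000 = 0.4750
Terminal stock prices: S_uu = 195.3, S_ud = 132.8, S_dd = 90.31
Terminal payoffs (S − K): max(65.31, 0) = 65.31, max(2.812, 0) = 2.812, max(-39.69, 0) = 0
Node u (S = 156.2): V_u = 1/1.04·[0.4750·65.3125 + 0.5250·2.8125] = 31.2500
Node d (S = 106.2): V_d = 1/1.04·[0.4750·2.8125 + 0.5250·0.0000] = 1.2846
Node 0 (S = 125): V_0 = 1/1.04·[0.4750·31.2500 + 0.5250·1.2846] = 14.9213

14.92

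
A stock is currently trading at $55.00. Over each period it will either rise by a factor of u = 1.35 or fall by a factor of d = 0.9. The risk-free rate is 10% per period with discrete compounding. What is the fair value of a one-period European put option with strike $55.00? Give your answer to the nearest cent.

Risk-neutral probability p = (1 + 0.1 − 0.9)/(1.35 − 0.9) = 0.2000/0.4500 = 0.4444
Terminal stock prices: S_u = 74.25, S_d = 49.5
Terminal payoffs (K − S): max(-19.25, 0) = 0, max(5.5, 0) = 5.5
Node 0 (S = 55): V_0 = 1/1.1·[0.4444·0.0000 + 0.5556·5.5000] = 2.7778

$2.78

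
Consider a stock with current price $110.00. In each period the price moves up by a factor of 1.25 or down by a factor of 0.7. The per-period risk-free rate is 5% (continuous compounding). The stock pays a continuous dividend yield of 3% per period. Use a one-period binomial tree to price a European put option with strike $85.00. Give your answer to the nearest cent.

Per-period risk-free factor R = e^0.05 = 1.0513; dividend-adjusted growth = e^(0.05−0.03) = 1.0202.
Risk-neutral probability p = (1.0202 − 0.7)/(1.25 − 0.7) = 0.3202/0.5500 = 0.5822
Terminal stock prices: S_u = 137.5, S_d = 77
Terminal payoffs (K − S): max(-52.5, 0) = 0, max(8, 0) = 8
Node 0 (S = 110): V_0 = e^(−0.05)·[0.5822·0.0000 + 0.4178·8.0000] = 3.1795

$3.18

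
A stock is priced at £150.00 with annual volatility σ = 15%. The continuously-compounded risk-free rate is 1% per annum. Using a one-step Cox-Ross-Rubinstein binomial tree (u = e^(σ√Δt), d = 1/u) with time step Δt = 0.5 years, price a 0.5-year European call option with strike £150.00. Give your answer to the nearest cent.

£8.30

CRR parameters: u = e^(σ√Δt) = e^(0.15·√0.5) = 1.1119, d = 1/u = 0.8994
Per-period rate: rΔt = 0.01·0.5 = 0.005, so R = e^0.005 = 1.0050
Risk-neutral probability p = (e^0.005 − 0.8994)/(1.1119 − 0.8994) = 0.1056/0.2125 = 0.4971
Terminal stock prices: S_u = 166.8, S_d = 134.9
Terminal payoffs (S − K): max(16.78, 0) = 16.78, max(-15.1, 0) = 0
Node 0 (S = 150): V_0 = e^(−0.005)·[0.4971·16.7843 + 0.5029·0.0000] = 8.3017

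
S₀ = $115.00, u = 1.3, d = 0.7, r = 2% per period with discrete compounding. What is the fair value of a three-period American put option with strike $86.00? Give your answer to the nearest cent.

$9.00

Risk-neutral probability p = (1 + 0.02 − 0.7)/(1.3 − 0.7) = 0.3200/0.6000 = 0.5333
Terminal stock prices: S_uuu = 252.7, S_uud = 136, S_udd = 73.25, S_ddd = 39.44
Terminal payoffs (K − S): max(-166.7, 0) = 0, max(-50.05, 0) = 0, max(12.75, 0) = 12.75, max(46.56, 0) = 46.56
Node uu (S = 194.4): continuation = 1/1.02·[0.5333·0.0000 + 0.4667·0.0000] = 0.0000; exercise value = 0.0000 ≤ continuation, so V_uu = 0.0000
Node ud (S = 104.6): continuation = 1/1.02·[0.5333·0.0000 + 0.4667·12.7450] = 5.8310; exercise value = 0.0000 ≤ continuation, so V_ud = 5.8310
Node dd (S = 56.35): continuation = 1/1.02·[0.5333·12.7450 + 0.4667·46.5550] = 27.9637; exercise value = 29.6500 > continuation, so V_dd = 29.6500 (exercise)
Node u (S = 149.5): continuation = 1/1.02·[0.5333·0.0000 + 0.4667·5.8310] = 2.6678; exercise value = 0.0000 ≤ continuation, so V_u = 2.6678
Node d (S = 80.5): continuation = 1/1.02·[0.5333·5.8310 + 0.4667·29.6500] = 16.6143; exercise value = 5.5000 ≤ continuation, so V_d = 16.6143
Node 0 (S = 115): continuation = 1/1.02·[0.5333·2.6678 + 0.4667·16.6143] = 8.9962; exercise value = 0.0000 ≤ continuation, so V_0 = 8.9962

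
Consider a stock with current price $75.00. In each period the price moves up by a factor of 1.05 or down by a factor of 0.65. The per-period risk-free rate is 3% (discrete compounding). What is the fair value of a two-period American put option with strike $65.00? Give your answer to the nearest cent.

Risk-neutral probability p = (1 + 0.03 − 0.65)/(1.05 − 0.65) = 0.3800/0.4000 = 0.9500
Terminal stock prices: S_uu = 82.69, S_ud = 51.19, S_dd = 31.69
Terminal payoffs (K − S): max(-17.69, 0) = 0, max(13.81, 0) = 13.81, max(33.31, 0) = 33.31
Node u (S = 78.75): continuation = 1/1.03·[0.9500·0.0000 + 0.0500·13.8125] = 0.6705; exercise value = 0.0000 ≤ continuation, so V_u = 0.6705
Node d (S = 48.75): continuation = 1/1.03·[0.9500·13.8125 + 0.0500·33.3125] = 14.3568; exercise value = 16.2500 > continuation, so V_d = 16.2500 (exercise)
Node 0 (S = 75): continuation = 1/1.03·[0.9500·0.6705 + 0.0500·16.2500] = 1.4073; exercise value = 0.0000 ≤ continuation, so V_0 = 1.4073

$1.41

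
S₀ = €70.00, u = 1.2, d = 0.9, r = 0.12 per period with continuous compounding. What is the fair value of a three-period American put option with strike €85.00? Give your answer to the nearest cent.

€15.00

Risk-neutral probability p = (e^0.12 − 0.9)/(1.2 − 0.9) = 0.2275/0.3000 = 0.7583
Terminal stock prices: S_uuu = 121, S_uud = 90.72, S_udd = 68.04, S_ddd = 51.03
Terminal payoffs (K − S): max(-35.96, 0) = 0, max(-5.72, 0) = 0, max(16.96, 0) = 16.96, max(33.97, 0) = 33.97
Node uu (S = 100.8): continuation = e^(−0.12)·[0.7583·0.0000 + 0.2417·0.0000] = 0.0000; exercise value = 0.0000 ≤ continuation, so V_uu = 0.0000
Node ud (S = 75.6): continuation = e^(−0.12)·[0.7583·0.0000 + 0.2417·16.9600] = 3.6353; exercise value = 9.4000 > continuation, so V_ud = 9.4000 (exercise)
Node dd (S = 56.7): continuation = e^(−0.12)·[0.7583·16.9600 + 0.2417·33.9700] = 18.6882; exercise value = 28.3000 > continuation, so V_dd = 28.3000 (exercise)
Node u (S = 84): continuation = e^(−0.12)·[0.7583·0.0000 + 0.2417·9.4000] = 2.0149; exercise value = 1.0000 ≤ continuation, so V_u = 2.0149
Node d (S = 63): continuation = e^(−0.12)·[0.7583·9.4000 + 0.2417·28.3000] = 12.3882; exercise value = 22.0000 > continuation, so V_d = 22.0000 (exercise)
Node 0 (S = 70): continuation = e^(−0.12)·[0.7583·2.0149 + 0.2417·22.0000] = 6.0708; exercise value = 15.0000 > continuation, so V_0 = 15.0000 (exercise)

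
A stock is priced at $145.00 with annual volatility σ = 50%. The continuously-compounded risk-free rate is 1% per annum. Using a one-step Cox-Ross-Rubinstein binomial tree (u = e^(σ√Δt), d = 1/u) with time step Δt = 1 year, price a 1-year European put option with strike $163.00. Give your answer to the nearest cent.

$45.54

CRR parameters: u = e^(σ√Δt) = e^(0.5·√1) = 1.6487, d = 1/u = 0.6065
Per-period rate: rΔt = 0.01·1 = 0.01, so R = e^0.01 = 1.0101
Risk-neutral probability p = (e^0.01 − 0.6065)/(1.6487 − 0.6065) = 0.4035/1.0422 = 0.3872
Terminal stock prices: S_u = 239.1, S_d = 87.95
Terminal payoffs (K − S): max(-76.06, 0) = 0, max(75.05, 0) = 75.05
Node 0 (S = 145): V_0 = e^(−0.01)·[0.3872·0.0000 + 0.6128·75.0531] = 45.5361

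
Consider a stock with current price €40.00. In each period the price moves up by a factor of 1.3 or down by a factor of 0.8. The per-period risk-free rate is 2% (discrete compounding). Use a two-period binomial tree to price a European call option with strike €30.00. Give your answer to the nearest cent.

Risk-neutral probability p = (1 + 0.02 − 0.8)/(1.3 − 0.8) = 0.2200/0.5000 = 0.4400
Terminal stock prices: S_uu = 67.6, S_ud = 41.6, S_dd = 25.6
Terminal payoffs (S − K): max(37.6, 0) = 37.6, max(11.6, 0) = 11.6, max(-4.4, 0) = 0
Node u (S = 52): V_u = 1/1.02·[0.4400·37.6000 + 0.5600·11.6000] = 22.5882
Node d (S = 32): V_d = 1/1.02·[0.4400·11.6000 + 0.5600·0.0000] = 5.0039
Node 0 (S = 40): V_0 = 1/1.02·[0.4400·22.5882 + 0.5600·5.0039] = 12.4912

€12.49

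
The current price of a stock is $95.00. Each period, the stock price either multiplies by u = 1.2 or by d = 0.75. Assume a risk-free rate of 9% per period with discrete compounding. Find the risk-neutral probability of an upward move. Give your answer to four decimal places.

Risk-neutral probability p = (1 + 0.09 − 0.75)/(1.2 − 0.75) = 0.3400/0.4500 = 0.7556

p = 0.7556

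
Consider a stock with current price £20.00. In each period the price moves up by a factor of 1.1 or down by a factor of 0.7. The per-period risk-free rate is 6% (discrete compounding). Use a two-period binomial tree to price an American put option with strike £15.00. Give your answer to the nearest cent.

£0.09

Risk-neutral probability p = (1 + 0.06 − 0.7)/(1.1 − 0.7) = 0.3600/0.4000 = 0.9000
Terminal stock prices: S_uu = 24.2, S_ud = 15.4, S_dd = 9.8
Terminal payoffs (K − S): max(-9.2, 0) = 0, max(-0.4, 0) = 0, max(5.2, 0) = 5.2
Node u (S = 22): continuation = 1/1.06·[0.9000·0.0000 + 0.1000·0.0000] = 0.0000; exercise value = 0.0000 ≤ continuation, so V_u = 0.0000
Node d (S = 14): continuation = 1/1.06·[0.9000·0.0000 + 0.1000·5.2000] = 0.4906; exercise value = 1.0000 > continuation, so V_d = 1.0000 (exercise)
Node 0 (S = 20): continuation = 1/1.06·[0.9000·0.0000 + 0.1000·1.0000] = 0.0943; exercise value = 0.0000 ≤ continuation, so V_0 = 0.0943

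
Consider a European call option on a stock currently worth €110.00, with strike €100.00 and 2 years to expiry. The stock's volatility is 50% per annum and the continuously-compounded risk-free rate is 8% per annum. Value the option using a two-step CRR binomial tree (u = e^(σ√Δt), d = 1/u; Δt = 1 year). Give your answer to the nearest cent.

CRR parameters: u = e^(σ√Δt) = e^(0.5·√1) = 1.6487, d = 1/u = 0.6065
Per-period rate: rΔt = 0.08·1 = 0.08, so R = e^0.08 = 1.0833
Risk-neutral probability p = (e^0.08 − 0.6065)/(1.6487 − 0.6065) = 0.4768/1.0422 = 0.4575
Terminal stock prices: S_uu = 299, S_ud = 110, S_dd = 40.47
Terminal payoffs (S − K): max(199, 0) = 199, max(10, 0) = 10, max(-59.53, 0) = 0
Node u (S = 181.4): V_u = e^(−0.08)·[0.4575·199.0110 + 0.5425·10.0000] = 89.0477
Node d (S = 66.72): V_d = e^(−0.08)·[0.4575·10.0000 + 0.5425·0.0000] = 4.2229
Node 0 (S = 110): V_0 = e^(−0.08)·[0.4575·89.0477 + 0.5425·4.2229] = 39.7185

€39.72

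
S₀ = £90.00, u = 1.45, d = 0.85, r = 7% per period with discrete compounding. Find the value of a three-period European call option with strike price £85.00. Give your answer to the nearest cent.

£26.78

Risk-neutral probability p = (1 + 0.07 − 0.85)/(1.45 − 0.85) = 0.2200/0.6000 = 0.3667
Terminal stock prices: S_uuu = 274.4, S_uud = 160.8, S_udd = 94.29, S_ddd = 55.27
Terminal payoffs (S − K): max(189.4, 0) = 189.4, max(75.84, 0) = 75.84, max(9.286, 0) = 9.286, max(-29.73, 0) = 0
Node uu (S = 189.2): V_uu = 1/1.07·[0.3667·189.3762 + 0.6333·75.8413] = 109.7857
Node ud (S = 110.9): V_ud = 1/1.07·[0.3667·75.8413 + 0.6333·9.2862] = 31.4857
Node dd (S = 65.02): V_dd = 1/1.07·[0.3667·9.2862 + 0.6333·0.0000] = 3.1822
Node u (S = 130.5): V_u = 1/1.07·[0.3667·109.7857 + 0.6333·31.4857] = 56.2577
Node d (S = 76.5): V_d = 1/1.07·[0.3667·31.4857 + 0.6333·3.1822] = 12.6731
Node 0 (S = 90): V_0 = 1/1.07·[0.3667·56.2577 + 0.6333·12.6731] = 26.7795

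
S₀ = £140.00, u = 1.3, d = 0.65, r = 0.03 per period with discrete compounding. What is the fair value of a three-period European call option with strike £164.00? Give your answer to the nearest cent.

£26.25

Risk-neutral probability p = (1 + 0.03 − 0.65)/(1.3 − 0.65) = 0.3800/0.6500 = 0.5846
Terminal stock prices: S_uuu = 307.6, S_uud = 153.8, S_udd = 76.9, S_ddd = 38.45
Terminal payoffs (S − K): max(143.6, 0) = 143.6, max(-10.21, 0) = 0, max(-87.1, 0) = 0, max(-125.6, 0) = 0
Node uu (S = 236.6): V_uu = 1/1.03·[0.5846·143.5800 + 0.4154·0.0000] = 81.4942
Node ud (S = 118.3): V_ud = 1/1.03·[0.5846·0.0000 + 0.4154·0.0000] = 0.0000
Node dd (S = 59.15): V_dd = 1/1.03·[0.5846·0.0000 + 0.4154·0.0000] = 0.0000
Node u (S = 182): V_u = 1/1.03·[0.5846·81.4942 + 0.4154·0.0000] = 46.2551
Node d (S = 91): V_d = 1/1.03·[0.5846·0.0000 + 0.4154·0.0000] = 0.0000
Node 0 (S = 140): V_0 = 1/1.03·[0.5846·46.2551 + 0.4154·0.0000] = 26.2538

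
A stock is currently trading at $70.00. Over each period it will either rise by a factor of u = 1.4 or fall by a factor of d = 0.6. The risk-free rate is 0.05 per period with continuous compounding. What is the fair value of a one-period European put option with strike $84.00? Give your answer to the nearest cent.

Risk-neutral probability p = (e^0.05 − 0.6)/(1.4 − 0.6) = 0.4513/0.8000 = 0.5641
Terminal stock prices: S_u = 98, S_d = 42
Terminal payoffs (K − S): max(-14, 0) = 0, max(42, 0) = 42
Node 0 (S = 70): V_0 = e^(−0.05)·[0.5641·0.0000 + 0.4359·42.0000] = 17.4154

$17.42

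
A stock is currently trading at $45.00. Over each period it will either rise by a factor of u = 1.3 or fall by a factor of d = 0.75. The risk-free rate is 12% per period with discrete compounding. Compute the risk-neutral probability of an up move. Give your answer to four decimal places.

Risk-neutral probability p = (1 + 0.12 − 0.75)/(1.3 − 0.75) = 0.3700/0.5500 = 0.6727

p = 0.6727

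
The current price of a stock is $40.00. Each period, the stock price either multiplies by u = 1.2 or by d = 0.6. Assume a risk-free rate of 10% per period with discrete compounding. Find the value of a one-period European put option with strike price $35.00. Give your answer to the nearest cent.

Risk-neutral probability p = (1 + 0.1 − 0.6)/(1.2 − 0.6) = 0.5000/0.6000 = 0.8333
Terminal stock prices: S_u = 48, S_d = 24
Terminal payoffs (K − S): max(-13, 0) = 0, max(11, 0) = 11
Node 0 (S = 40): V_0 = 1/1.1·[0.8333·0.0000 + 0.1667·11.0000] = 1.6667

$1.67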